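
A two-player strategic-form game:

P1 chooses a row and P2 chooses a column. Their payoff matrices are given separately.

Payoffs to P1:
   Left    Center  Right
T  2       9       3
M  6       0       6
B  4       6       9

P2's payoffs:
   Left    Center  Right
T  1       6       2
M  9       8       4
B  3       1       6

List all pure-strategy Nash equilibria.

Pure-strategy Nash equilibria: (T, Center) and (M, Left) and (B, Right)

(T, Left): P1 can switch to M (2 → 6). Not NE.
(T, Center): P1 gets 9, best alternative 6; P2 gets 6, best alternative 2. No profitable deviation — NE.
(T, Right): P1 can switch to M (3 → 6). Not NE.
(M, Left): P1 gets 6, best alternative 4; P2 gets 9, best alternative 8. No profitable deviation — NE.
(M, Center): P1 can switch to T (0 → 9). Not NE.
(M, Right): P1 can switch to B (6 → 9). Not NE.
(B, Left): P1 can switch to M (4 → 6). Not NE.
(B, Center): P1 can switch to T (6 → 9). Not NE.
(B, Right): P1 gets 9, best alternative 6; P2 gets 6, best alternative 3. No profitable deviation — NE.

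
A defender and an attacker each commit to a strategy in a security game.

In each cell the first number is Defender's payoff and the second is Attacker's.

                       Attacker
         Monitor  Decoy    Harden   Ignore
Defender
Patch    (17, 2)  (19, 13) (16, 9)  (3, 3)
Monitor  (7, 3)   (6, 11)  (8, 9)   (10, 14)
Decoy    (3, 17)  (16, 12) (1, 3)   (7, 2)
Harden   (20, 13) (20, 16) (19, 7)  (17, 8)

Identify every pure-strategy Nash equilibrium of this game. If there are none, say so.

Pure NE: (Harden, Decoy)

(Patch, Monitor): Defender can switch to Harden (17 → 20). Not NE.
(Patch, Decoy): Defender can switch to Harden (19 → 20). Not NE.
(Patch, Harden): Defender can switch to Harden (16 → 19). Not NE.
(Patch, Ignore): Defender can switch to Monitor (3 → 10). Not NE.
(Monitor, Monitor): Defender can switch to Patch (7 → 17). Not NE.
(Monitor, Decoy): Defender can switch to Patch (6 → 19). Not NE.
(Monitor, Harden): Defender can switch to Patch (8 → 16). Not NE.
(Monitor, Ignore): Defender can switch to Harden (10 → 17). Not NE.
(Harden, Decoy): Defender gets 20, best alternative 19; Attacker gets 16, best alternative 13. No profitable deviation — NE.
(The remaining 7 profiles each have a profitable deviation by the same check.)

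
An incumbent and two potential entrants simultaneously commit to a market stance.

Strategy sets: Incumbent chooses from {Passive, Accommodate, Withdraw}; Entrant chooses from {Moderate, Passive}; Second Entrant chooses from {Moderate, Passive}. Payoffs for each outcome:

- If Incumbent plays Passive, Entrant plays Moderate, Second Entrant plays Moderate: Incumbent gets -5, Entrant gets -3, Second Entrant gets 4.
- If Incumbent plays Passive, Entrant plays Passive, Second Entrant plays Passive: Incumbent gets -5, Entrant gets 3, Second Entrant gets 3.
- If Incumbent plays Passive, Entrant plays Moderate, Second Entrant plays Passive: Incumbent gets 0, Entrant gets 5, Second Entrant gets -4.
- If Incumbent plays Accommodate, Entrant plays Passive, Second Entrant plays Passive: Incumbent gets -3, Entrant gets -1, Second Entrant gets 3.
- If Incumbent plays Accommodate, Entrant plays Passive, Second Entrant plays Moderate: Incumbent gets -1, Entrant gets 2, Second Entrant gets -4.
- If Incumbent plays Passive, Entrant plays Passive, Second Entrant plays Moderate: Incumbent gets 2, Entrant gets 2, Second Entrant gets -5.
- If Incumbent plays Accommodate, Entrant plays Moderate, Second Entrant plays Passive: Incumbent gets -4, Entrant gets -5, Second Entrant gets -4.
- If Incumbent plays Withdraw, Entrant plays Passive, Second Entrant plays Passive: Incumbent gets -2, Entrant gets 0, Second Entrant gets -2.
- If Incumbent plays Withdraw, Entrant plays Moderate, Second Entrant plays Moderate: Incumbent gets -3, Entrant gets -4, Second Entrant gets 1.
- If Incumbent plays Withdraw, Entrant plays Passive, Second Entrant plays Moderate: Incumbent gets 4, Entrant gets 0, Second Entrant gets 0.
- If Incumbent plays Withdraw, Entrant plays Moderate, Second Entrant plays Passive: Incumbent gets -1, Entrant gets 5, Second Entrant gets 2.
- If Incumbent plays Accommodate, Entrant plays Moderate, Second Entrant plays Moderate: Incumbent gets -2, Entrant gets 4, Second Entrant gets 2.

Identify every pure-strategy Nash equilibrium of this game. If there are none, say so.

(Accommodate, Moderate, Moderate); (Withdraw, Passive, Moderate)

Incumbent against (Moderate, Moderate): payoffs -5, -2, -3 → best response Accommodate.
Incumbent against (Moderate, Passive): payoffs 0, -4, -1 → best response Passive.
Incumbent against (Passive, Moderate): payoffs 2, -1, 4 → best response Withdraw.
Incumbent against (Passive, Passive): payoffs -5, -3, -2 → best response Withdraw.
Entrant against (Passive, Moderate): payoffs -3, 2 → best response Passive.
Entrant against (Passive, Passive): payoffs 5, 3 → best response Moderate.
Entrant against (Accommodate, Moderate): payoffs 4, 2 → best response Moderate.
Entrant against (Accommodate, Passive): payoffs -5, -1 → best response Passive.
Entrant against (Withdraw, Moderate): payoffs -4, 0 → best response Passive.
Entrant against (Withdraw, Passive): payoffs 5, 0 → best response Moderate.
Second Entrant against (Passive, Moderate): payoffs 4, -4 → best response Moderate.
Second Entrant against (Passive, Passive): payoffs -5, 3 → best response Passive.
Second Entrant against (Accommodate, Moderate): payoffs 2, -4 → best response Moderate.
Second Entrant against (Accommodate, Passive): payoffs -4, 3 → best response Passive.
Second Entrant against (Withdraw, Moderate): payoffs 1, 2 → best response Passive.
Second Entrant against (Withdraw, Passive): payoffs 0, -2 → best response Moderate.
Mutual best responses: (Accommodate, Moderate, Moderate); (Withdraw, Passive, Moderate).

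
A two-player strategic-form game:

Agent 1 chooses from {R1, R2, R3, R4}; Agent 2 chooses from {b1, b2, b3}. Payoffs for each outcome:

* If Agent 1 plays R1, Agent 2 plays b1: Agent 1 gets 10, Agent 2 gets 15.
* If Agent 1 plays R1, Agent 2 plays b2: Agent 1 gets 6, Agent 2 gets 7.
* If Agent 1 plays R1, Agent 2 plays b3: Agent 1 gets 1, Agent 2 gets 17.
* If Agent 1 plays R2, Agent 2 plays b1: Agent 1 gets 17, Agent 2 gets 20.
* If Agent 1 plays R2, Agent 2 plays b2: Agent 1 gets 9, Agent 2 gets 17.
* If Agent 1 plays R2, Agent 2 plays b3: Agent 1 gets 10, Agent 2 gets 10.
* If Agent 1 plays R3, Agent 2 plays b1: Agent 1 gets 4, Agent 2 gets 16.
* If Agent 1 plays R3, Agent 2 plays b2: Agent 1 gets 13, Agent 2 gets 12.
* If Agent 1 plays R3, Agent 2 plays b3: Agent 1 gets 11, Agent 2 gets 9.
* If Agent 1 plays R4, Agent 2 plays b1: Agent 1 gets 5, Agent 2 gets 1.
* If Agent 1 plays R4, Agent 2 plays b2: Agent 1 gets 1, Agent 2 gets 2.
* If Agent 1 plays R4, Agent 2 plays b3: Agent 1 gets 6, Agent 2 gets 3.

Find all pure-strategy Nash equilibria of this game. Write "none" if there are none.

Agent 1 against b1: payoffs 10, 17, 4, 5 → best response R2.
Agent 1 against b2: payoffs 6, 9, 13, 1 → best response R3.
Agent 1 against b3: payoffs 1, 10, 11, 6 → best response R3.
Agent 2 against R1: payoffs 15, 7, 17 → best response b3.
Agent 2 against R2: payoffs 20, 17, 10 → best response b1.
Agent 2 against R3: payoffs 16, 12, 9 → best response b1.
Agent 2 against R4: payoffs 1, 2, 3 → best response b3.
Mutual best responses: (R2, b1).

(R2, b1)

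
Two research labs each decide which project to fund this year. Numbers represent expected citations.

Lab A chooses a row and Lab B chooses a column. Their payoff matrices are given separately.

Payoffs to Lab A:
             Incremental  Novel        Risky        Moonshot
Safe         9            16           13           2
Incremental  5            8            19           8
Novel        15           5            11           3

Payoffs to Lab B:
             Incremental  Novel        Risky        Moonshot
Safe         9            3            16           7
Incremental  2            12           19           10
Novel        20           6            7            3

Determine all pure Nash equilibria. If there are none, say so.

Pure-strategy Nash equilibria: (Incremental, Risky) and (Novel, Incremental)

(Safe, Incremental): Lab A can switch to Novel (9 → 15). Not NE.
(Safe, Novel): Lab B can switch to Incremental (3 → 9). Not NE.
(Safe, Risky): Lab A can switch to Incremental (13 → 19). Not NE.
(Safe, Moonshot): Lab A can switch to Incremental (2 → 8). Not NE.
(Incremental, Incremental): Lab A can switch to Safe (5 → 9). Not NE.
(Incremental, Novel): Lab A can switch to Safe (8 → 16). Not NE.
(Incremental, Risky): Lab A gets 19, best alternative 13; Lab B gets 19, best alternative 12. No profitable deviation — NE.
(Incremental, Moonshot): Lab B can switch to Novel (10 → 12). Not NE.
(Novel, Incremental): Lab A gets 15, best alternative 9; Lab B gets 20, best alternative 7. No profitable deviation — NE.
(Novel, Novel): Lab A can switch to Safe (5 → 16). Not NE.
(The remaining 2 profiles each have a profitable deviation by the same check.)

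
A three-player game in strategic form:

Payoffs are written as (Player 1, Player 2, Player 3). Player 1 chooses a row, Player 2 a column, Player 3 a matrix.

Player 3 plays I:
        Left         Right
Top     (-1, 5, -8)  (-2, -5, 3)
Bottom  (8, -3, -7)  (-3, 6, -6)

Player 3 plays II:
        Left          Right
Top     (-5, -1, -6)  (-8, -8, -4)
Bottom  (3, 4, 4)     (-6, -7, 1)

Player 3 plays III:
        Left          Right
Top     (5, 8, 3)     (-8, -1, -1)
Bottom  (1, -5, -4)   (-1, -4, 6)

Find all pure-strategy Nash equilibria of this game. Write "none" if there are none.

Player 1 against (Left, I): payoffs -1, 8 → best response Bottom.
Player 1 against (Left, II): payoffs -5, 3 → best response Bottom.
Player 1 against (Left, III): payoffs 5, 1 → best response Top.
Player 1 against (Right, I): payoffs -2, -3 → best response Top.
Player 1 against (Right, II): payoffs -8, -6 → best response Bottom.
Player 1 against (Right, III): payoffs -8, -1 → best response Bottom.
Player 2 against (Top, I): payoffs 5, -5 → best response Left.
Player 2 against (Top, II): payoffs -1, -8 → best response Left.
Player 2 against (Top, III): payoffs 8, -1 → best response Left.
Player 2 against (Bottom, I): payoffs -3, 6 → best response Right.
Player 2 against (Bottom, II): payoffs 4, -7 → best response Left.
Player 2 against (Bottom, III): payoffs -5, -4 → best response Right.
Player 3 against (Top, Left): payoffs -8, -6, 3 → best response III.
Player 3 against (Top, Right): payoffs 3, -4, -1 → best response I.
Player 3 against (Bottom, Left): payoffs -7, 4, -4 → best response II.
Player 3 against (Bottom, Right): payoffs -6, 1, 6 → best response III.
Mutual best responses: (Top, Left, III); (Bottom, Left, II); (Bottom, Right, III).

Pure-strategy Nash equilibria: (Top, Left, III); (Bottom, Left, II); (Bottom, Right, III)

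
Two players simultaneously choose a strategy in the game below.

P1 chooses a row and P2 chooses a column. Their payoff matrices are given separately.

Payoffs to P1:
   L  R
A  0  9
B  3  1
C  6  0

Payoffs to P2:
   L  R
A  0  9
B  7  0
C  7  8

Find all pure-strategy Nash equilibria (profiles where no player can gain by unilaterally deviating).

(A, R)

(A, L): P1 can switch to B (0 → 3). Not NE.
(A, R): P1 gets 9, best alternative 1; P2 gets 9, best alternative 0. No profitable deviation — NE.
(B, L): P1 can switch to C (3 → 6). Not NE.
(B, R): P1 can switch to A (1 → 9). Not NE.
(C, L): P2 can switch to R (7 → 8). Not NE.
(C, R): P1 can switch to A (0 → 9). Not NE.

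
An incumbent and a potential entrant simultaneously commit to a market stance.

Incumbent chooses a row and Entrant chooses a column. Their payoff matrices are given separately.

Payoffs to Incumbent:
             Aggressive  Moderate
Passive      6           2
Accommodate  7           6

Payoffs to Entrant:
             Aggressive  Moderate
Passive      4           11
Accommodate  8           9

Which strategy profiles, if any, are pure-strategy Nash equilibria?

(Accommodate, Moderate)

Check each profile: it is a Nash equilibrium iff no player can strictly gain by switching unilaterally.
(Passive, Aggressive): Incumbent can switch to Accommodate (6 → 7). Not NE.
(Passive, Moderate): Incumbent can switch to Accommodate (2 → 6). Not NE.
(Accommodate, Aggressive): Entrant can switch to Moderate (8 → 9). Not NE.
(Accommodate, Moderate): Incumbent gets 6, best alternative 2; Entrant gets 9, best alternative 8. No profitable deviation — NE.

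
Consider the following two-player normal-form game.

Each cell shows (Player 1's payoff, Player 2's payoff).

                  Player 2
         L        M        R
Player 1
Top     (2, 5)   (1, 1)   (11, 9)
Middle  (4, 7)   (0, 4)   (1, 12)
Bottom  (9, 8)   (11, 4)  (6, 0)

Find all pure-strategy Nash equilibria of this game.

Player 1 against L: payoffs 2, 4, 9 → best response Bottom.
Player 1 against M: payoffs 1, 0, 11 → best response Bottom.
Player 1 against R: payoffs 11, 1, 6 → best response Top.
Player 2 against Top: payoffs 5, 1, 9 → best response R.
Player 2 against Middle: payoffs 7, 4, 12 → best response R.
Player 2 against Bottom: payoffs 8, 4, 0 → best response L.
Mutual best responses: (Top, R); (Bottom, L).

Pure-strategy Nash equilibria: (Top, R); (Bottom, L)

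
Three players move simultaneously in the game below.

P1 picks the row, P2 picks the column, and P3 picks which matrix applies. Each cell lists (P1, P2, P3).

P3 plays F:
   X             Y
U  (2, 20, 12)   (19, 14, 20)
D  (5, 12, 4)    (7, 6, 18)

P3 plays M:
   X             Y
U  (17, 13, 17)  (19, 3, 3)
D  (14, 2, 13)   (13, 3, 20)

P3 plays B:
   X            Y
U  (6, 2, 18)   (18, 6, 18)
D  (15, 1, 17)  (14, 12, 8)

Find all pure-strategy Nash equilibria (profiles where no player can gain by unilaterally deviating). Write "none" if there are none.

There is no pure-strategy Nash equilibrium.

P1 against (X, F): payoffs 2, 5 → best response D.
P1 against (X, M): payoffs 17, 14 → best response U.
P1 against (X, B): payoffs 6, 15 → best response D.
P1 against (Y, F): payoffs 19, 7 → best response U.
P1 against (Y, M): payoffs 19, 13 → best response U.
P1 against (Y, B): payoffs 18, 14 → best response U.
P2 against (U, F): payoffs 20, 14 → best response X.
P2 against (U, M): payoffs 13, 3 → best response X.
P2 against (U, B): payoffs 2, 6 → best response Y.
P2 against (D, F): payoffs 12, 6 → best response X.
P2 against (D, M): payoffs 2, 3 → best response Y.
P2 against (D, B): payoffs 1, 12 → best response Y.
P3 against (U, X): payoffs 12, 17, 18 → best response B.
P3 against (U, Y): payoffs 20, 3, 18 → best response F.
P3 against (D, X): payoffs 4, 13, 17 → best response B.
P3 against (D, Y): payoffs 18, 20, 8 → best response M.
No profile is a mutual best response for all players.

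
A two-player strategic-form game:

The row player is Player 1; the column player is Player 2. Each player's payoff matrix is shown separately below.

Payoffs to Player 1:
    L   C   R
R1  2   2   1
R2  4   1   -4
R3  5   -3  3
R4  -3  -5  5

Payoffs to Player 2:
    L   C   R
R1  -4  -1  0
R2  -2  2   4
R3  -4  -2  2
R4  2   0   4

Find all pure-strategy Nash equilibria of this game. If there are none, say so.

(R4, R)

Player 1 against L: payoffs 2, 4, 5, -3 → best response R3.
Player 1 against C: payoffs 2, 1, -3, -5 → best response R1.
Player 1 against R: payoffs 1, -4, 3, 5 → best response R4.
Player 2 against R1: payoffs -4, -1, 0 → best response R.
Player 2 against R2: payoffs -2, 2, 4 → best response R.
Player 2 against R3: payoffs -4, -2, 2 → best response R.
Player 2 against R4: payoffs 2, 0, 4 → best response R.
Mutual best responses: (R4, R).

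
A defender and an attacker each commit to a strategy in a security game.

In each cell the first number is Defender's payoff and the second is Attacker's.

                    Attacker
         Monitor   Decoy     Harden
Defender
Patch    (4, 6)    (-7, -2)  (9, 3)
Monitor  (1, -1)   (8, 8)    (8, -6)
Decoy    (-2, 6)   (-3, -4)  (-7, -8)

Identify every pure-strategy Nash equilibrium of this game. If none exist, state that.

(Patch, Monitor); (Monitor, Decoy)

For each strategy profile, look for a profitable unilateral deviation.
(Patch, Monitor): Defender gets 4, best alternative 1; Attacker gets 6, best alternative 3. No profitable deviation — NE.
(Patch, Decoy): Defender can switch to Monitor (-7 → 8). Not NE.
(Patch, Harden): Attacker can switch to Monitor (3 → 6). Not NE.
(Monitor, Monitor): Defender can switch to Patch (1 → 4). Not NE.
(Monitor, Decoy): Defender gets 8, best alternative -3; Attacker gets 8, best alternative -1. No profitable deviation — NE.
(Monitor, Harden): Defender can switch to Patch (8 → 9). Not NE.
(Decoy, Monitor): Defender can switch to Patch (-2 → 4). Not NE.
(Decoy, Decoy): Defender can switch to Monitor (-3 → 8). Not NE.
(Decoy, Harden): Defender can switch to Patch (-7 → 9). Not NE.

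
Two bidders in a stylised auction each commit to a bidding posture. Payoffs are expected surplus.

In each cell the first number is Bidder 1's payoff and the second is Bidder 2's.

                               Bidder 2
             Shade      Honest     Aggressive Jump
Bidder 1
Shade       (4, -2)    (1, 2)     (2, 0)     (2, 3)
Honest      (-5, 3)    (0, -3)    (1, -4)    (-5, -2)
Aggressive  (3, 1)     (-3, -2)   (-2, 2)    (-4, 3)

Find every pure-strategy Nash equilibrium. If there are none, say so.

The unique pure-strategy Nash equilibrium is (Shade, Jump).

(Shade, Shade): Bidder 2 can switch to Honest (-2 → 2). Not NE.
(Shade, Honest): Bidder 2 can switch to Jump (2 → 3). Not NE.
(Shade, Aggressive): Bidder 2 can switch to Honest (0 → 2). Not NE.
(Shade, Jump): Bidder 1 gets 2, best alternative -4; Bidder 2 gets 3, best alternative 2. No profitable deviation — NE.
(Honest, Shade): Bidder 1 can switch to Shade (-5 → 4). Not NE.
(Honest, Honest): Bidder 1 can switch to Shade (0 → 1). Not NE.
(Honest, Aggressive): Bidder 1 can switch to Shade (1 → 2). Not NE.
(Honest, Jump): Bidder 1 can switch to Shade (-5 → 2). Not NE.
(Aggressive, Shade): Bidder 1 can switch to Shade (3 → 4). Not NE.
(The remaining 3 profiles each have a profitable deviation by the same check.)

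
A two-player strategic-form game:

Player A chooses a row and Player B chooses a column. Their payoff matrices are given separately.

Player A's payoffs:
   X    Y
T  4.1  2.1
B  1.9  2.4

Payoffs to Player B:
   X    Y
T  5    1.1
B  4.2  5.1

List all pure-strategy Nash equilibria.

(T, X): Player A gets 4.1, best alternative 1.9; Player B gets 5, best alternative 1.1. No profitable deviation — NE.
(T, Y): Player A can switch to B (2.1 → 2.4). Not NE.
(B, X): Player A can switch to T (1.9 → 4.1). Not NE.
(B, Y): Player A gets 2.4, best alternative 2.1; Player B gets 5.1, best alternative 4.2. No profitable deviation — NE.

The pure Nash equilibria are (T, X) and (B, Y).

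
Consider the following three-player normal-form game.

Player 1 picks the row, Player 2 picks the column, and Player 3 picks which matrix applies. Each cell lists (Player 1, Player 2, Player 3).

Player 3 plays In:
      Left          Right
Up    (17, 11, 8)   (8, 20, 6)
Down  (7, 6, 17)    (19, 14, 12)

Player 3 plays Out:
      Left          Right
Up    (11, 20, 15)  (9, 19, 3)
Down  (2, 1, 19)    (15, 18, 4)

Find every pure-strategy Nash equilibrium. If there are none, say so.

Pure-strategy Nash equilibria: (Up, Left, Out); (Down, Right, In)

Mark each player's best response to every combination of opponents' strategies; a profile where every player is best-responding is a pure Nash equilibrium.
Player 1 against (Left, In): payoffs 17, 7 → best response Up.
Player 1 against (Left, Out): payoffs 11, 2 → best response Up.
Player 1 against (Right, In): payoffs 8, 19 → best response Down.
Player 1 against (Right, Out): payoffs 9, 15 → best response Down.
Player 2 against (Up, In): payoffs 11, 20 → best response Right.
Player 2 against (Up, Out): payoffs 20, 19 → best response Left.
Player 2 against (Down, In): payoffs 6, 14 → best response Right.
Player 2 against (Down, Out): payoffs 1, 18 → best response Right.
Player 3 against (Up, Left): payoffs 8, 15 → best response Out.
Player 3 against (Up, Right): payoffs 6, 3 → best response In.
Player 3 against (Down, Left): payoffs 17, 19 → best response Out.
Player 3 against (Down, Right): payoffs 12, 4 → best response In.
Mutual best responses: (Up, Left, Out); (Down, Right, In).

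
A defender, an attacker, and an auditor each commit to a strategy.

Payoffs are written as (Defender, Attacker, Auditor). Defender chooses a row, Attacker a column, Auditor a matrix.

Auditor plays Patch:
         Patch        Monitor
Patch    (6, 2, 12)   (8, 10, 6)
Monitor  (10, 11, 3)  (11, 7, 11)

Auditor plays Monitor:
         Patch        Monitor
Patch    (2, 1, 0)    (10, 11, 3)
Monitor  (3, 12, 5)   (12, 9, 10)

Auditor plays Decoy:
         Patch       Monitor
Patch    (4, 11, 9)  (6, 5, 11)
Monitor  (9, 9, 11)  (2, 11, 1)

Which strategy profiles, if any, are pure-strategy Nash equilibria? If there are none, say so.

(Patch, Patch, Patch): Defender can switch to Monitor (6 → 10). Not NE.
(Patch, Patch, Monitor): Defender can switch to Monitor (2 → 3). Not NE.
(Patch, Patch, Decoy): Defender can switch to Monitor (4 → 9). Not NE.
(Patch, Monitor, Patch): Defender can switch to Monitor (8 → 11). Not NE.
(Patch, Monitor, Monitor): Defender can switch to Monitor (10 → 12). Not NE.
(Patch, Monitor, Decoy): Attacker can switch to Patch (5 → 11). Not NE.
(Monitor, Patch, Patch): Auditor can switch to Monitor (3 → 5). Not NE.
(Monitor, Patch, Monitor): Auditor can switch to Decoy (5 → 11). Not NE.
(Monitor, Patch, Decoy): Attacker can switch to Monitor (9 → 11). Not NE.
(Monitor, Monitor, Patch): Attacker can switch to Patch (7 → 11). Not NE.
(Monitor, Monitor, Monitor): Attacker can switch to Patch (9 → 12). Not NE.
(Monitor, Monitor, Decoy): Defender can switch to Patch (2 → 6). Not NE.

This game has no pure Nash equilibrium.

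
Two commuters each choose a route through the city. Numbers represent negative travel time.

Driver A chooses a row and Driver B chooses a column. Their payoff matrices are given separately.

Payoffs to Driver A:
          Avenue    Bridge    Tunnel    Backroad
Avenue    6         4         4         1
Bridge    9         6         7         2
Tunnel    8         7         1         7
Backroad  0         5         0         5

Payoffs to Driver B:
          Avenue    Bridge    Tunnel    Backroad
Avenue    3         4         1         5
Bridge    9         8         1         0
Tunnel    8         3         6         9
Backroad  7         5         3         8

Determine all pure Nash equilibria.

Mark each player's best response to every combination of opponents' strategies; a profile where every player is best-responding is a pure Nash equilibrium.
Driver A against Avenue: payoffs 6, 9, 8, 0 → best response Bridge.
Driver A against Bridge: payoffs 4, 6, 7, 5 → best response Tunnel.
Driver A against Tunnel: payoffs 4, 7, 1, 0 → best response Bridge.
Driver A against Backroad: payoffs 1, 2, 7, 5 → best response Tunnel.
Driver B against Avenue: payoffs 3, 4, 1, 5 → best response Backroad.
Driver B against Bridge: payoffs 9, 8, 1, 0 → best response Avenue.
Driver B against Tunnel: payoffs 8, 3, 6, 9 → best response Backroad.
Driver B against Backroad: payoffs 7, 5, 3, 8 → best response Backroad.
Mutual best responses: (Bridge, Avenue); (Tunnel, Backroad).

(Bridge, Avenue), (Tunnel, Backroad)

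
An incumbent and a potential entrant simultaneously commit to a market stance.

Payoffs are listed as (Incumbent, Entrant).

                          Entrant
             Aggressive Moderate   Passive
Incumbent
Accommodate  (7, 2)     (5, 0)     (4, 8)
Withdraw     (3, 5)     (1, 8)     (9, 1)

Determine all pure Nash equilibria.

Incumbent against Aggressive: payoffs 7, 3 → best response Accommodate.
Incumbent against Moderate: payoffs 5, 1 → best response Accommodate.
Incumbent against Passive: payoffs 4, 9 → best response Withdraw.
Entrant against Accommodate: payoffs 2, 0, 8 → best response Passive.
Entrant against Withdraw: payoffs 5, 8, 1 → best response Moderate.
No profile is a mutual best response for all players.

There is no pure-strategy Nash equilibrium.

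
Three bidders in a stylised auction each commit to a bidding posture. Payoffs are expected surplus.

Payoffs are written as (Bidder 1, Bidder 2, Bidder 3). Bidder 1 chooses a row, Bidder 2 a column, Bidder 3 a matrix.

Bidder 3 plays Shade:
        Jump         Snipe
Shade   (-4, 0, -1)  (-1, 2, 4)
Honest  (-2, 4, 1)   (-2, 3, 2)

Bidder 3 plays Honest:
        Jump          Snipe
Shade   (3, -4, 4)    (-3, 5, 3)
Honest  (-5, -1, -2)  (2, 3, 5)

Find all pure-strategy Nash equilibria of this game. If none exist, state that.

The pure Nash equilibria are (Shade, Snipe, Shade) and (Honest, Jump, Shade) and (Honest, Snipe, Honest).

(Shade, Jump, Shade): Bidder 1 can switch to Honest (-4 → -2). Not NE.
(Shade, Jump, Honest): Bidder 2 can switch to Snipe (-4 → 5). Not NE.
(Shade, Snipe, Shade): Bidder 1 gets -1, best alternative -2; Bidder 2 gets 2, best alternative 0; Bidder 3 gets 4, best alternative 3. No profitable deviation — NE.
(Shade, Snipe, Honest): Bidder 1 can switch to Honest (-3 → 2). Not NE.
(Honest, Jump, Shade): Bidder 1 gets -2, best alternative -4; Bidder 2 gets 4, best alternative 3; Bidder 3 gets 1, best alternative -2. No profitable deviation — NE.
(Honest, Jump, Honest): Bidder 1 can switch to Shade (-5 → 3). Not NE.
(Honest, Snipe, Shade): Bidder 1 can switch to Shade (-2 → -1). Not NE.
(Honest, Snipe, Honest): Bidder 1 gets 2, best alternative -3; Bidder 2 gets 3, best alternative -1; Bidder 3 gets 5, best alternative 2. No profitable deviation — NE.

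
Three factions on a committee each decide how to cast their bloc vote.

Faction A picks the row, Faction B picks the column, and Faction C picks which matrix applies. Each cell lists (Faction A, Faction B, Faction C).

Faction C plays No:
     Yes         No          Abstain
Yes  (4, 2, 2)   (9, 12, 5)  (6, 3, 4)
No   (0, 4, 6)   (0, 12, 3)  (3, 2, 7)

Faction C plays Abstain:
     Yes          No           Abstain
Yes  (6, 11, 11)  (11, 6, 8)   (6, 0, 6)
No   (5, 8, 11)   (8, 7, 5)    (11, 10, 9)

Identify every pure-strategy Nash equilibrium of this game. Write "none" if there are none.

Faction A against (Yes, No): payoffs 4, 0 → best response Yes.
Faction A against (Yes, Abstain): payoffs 6, 5 → best response Yes.
Faction A against (No, No): payoffs 9, 0 → best response Yes.
Faction A against (No, Abstain): payoffs 11, 8 → best response Yes.
Faction A against (Abstain, No): payoffs 6, 3 → best response Yes.
Faction A against (Abstain, Abstain): payoffs 6, 11 → best response No.
Faction B against (Yes, No): payoffs 2, 12, 3 → best response No.
Faction B against (Yes, Abstain): payoffs 11, 6, 0 → best response Yes.
Faction B against (No, No): payoffs 4, 12, 2 → best response No.
Faction B against (No, Abstain): payoffs 8, 7, 10 → best response Abstain.
Faction C against (Yes, Yes): payoffs 2, 11 → best response Abstain.
Faction C against (Yes, No): payoffs 5, 8 → best response Abstain.
Faction C against (Yes, Abstain): payoffs 4, 6 → best response Abstain.
Faction C against (No, Yes): payoffs 6, 11 → best response Abstain.
Faction C against (No, No): payoffs 3, 5 → best response Abstain.
Faction C against (No, Abstain): payoffs 7, 9 → best response Abstain.
Mutual best responses: (Yes, Yes, Abstain); (No, Abstain, Abstain).

(Yes, Yes, Abstain); (No, Abstain, Abstain)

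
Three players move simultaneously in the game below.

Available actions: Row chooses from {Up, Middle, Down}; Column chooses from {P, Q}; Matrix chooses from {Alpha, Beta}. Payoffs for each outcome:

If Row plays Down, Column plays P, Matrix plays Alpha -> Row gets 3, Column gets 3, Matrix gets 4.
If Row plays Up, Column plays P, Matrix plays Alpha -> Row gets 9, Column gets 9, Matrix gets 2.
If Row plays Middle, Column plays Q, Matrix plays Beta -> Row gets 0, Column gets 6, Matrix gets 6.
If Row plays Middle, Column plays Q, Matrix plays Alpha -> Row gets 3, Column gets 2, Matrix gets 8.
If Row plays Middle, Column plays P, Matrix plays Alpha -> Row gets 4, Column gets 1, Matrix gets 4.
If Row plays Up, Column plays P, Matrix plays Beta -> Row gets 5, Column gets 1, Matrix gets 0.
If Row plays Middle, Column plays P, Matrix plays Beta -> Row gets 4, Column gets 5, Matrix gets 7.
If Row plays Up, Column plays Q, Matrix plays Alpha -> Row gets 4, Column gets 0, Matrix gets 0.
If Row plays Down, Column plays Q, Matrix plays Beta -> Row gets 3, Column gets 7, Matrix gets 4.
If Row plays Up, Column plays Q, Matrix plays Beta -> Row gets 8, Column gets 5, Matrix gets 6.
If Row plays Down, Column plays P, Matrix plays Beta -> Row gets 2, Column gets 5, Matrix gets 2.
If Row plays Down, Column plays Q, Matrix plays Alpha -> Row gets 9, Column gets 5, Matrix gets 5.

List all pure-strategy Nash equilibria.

The pure Nash equilibria are (Up, P, Alpha) and (Up, Q, Beta) and (Down, Q, Alpha).

Mark each player's best response to every combination of opponents' strategies; a profile where every player is best-responding is a pure Nash equilibrium.
Row against (P, Alpha): payoffs 9, 4, 3 → best response Up.
Row against (P, Beta): payoffs 5, 4, 2 → best response Up.
Row against (Q, Alpha): payoffs 4, 3, 9 → best response Down.
Row against (Q, Beta): payoffs 8, 0, 3 → best response Up.
Column against (Up, Alpha): payoffs 9, 0 → best response P.
Column against (Up, Beta): payoffs 1, 5 → best response Q.
Column against (Middle, Alpha): payoffs 1, 2 → best response Q.
Column against (Middle, Beta): payoffs 5, 6 → best response Q.
Column against (Down, Alpha): payoffs 3, 5 → best response Q.
Column against (Down, Beta): payoffs 5, 7 → best response Q.
Matrix against (Up, P): payoffs 2, 0 → best response Alpha.
Matrix against (Up, Q): payoffs 0, 6 → best response Beta.
Matrix against (Middle, P): payoffs 4, 7 → best response Beta.
Matrix against (Middle, Q): payoffs 8, 6 → best response Alpha.
Matrix against (Down, P): payoffs 4, 2 → best response Alpha.
Matrix against (Down, Q): payoffs 5, 4 → best response Alpha.
Mutual best responses: (Up, P, Alpha); (Up, Q, Beta); (Down, Q, Alpha).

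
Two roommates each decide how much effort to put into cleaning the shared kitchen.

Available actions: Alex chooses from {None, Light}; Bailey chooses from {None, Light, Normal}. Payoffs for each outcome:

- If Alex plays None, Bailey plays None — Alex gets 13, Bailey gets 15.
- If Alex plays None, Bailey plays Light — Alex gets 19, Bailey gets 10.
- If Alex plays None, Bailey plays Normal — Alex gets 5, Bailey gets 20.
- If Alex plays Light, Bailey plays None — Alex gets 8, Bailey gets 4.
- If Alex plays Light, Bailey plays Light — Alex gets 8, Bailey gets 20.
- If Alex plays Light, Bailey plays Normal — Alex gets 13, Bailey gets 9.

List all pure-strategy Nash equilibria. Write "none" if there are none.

No pure-strategy Nash equilibrium.

For each player, find the best response to each opponent profile; mutual best responses are the pure NE.
Alex against None: payoffs 13, 8 → best response None.
Alex against Light: payoffs 19, 8 → best response None.
Alex against Normal: payoffs 5, 13 → best response Light.
Bailey against None: payoffs 15, 10, 20 → best response Normal.
Bailey against Light: payoffs 4, 20, 9 → best response Light.
No profile is a mutual best response for all players.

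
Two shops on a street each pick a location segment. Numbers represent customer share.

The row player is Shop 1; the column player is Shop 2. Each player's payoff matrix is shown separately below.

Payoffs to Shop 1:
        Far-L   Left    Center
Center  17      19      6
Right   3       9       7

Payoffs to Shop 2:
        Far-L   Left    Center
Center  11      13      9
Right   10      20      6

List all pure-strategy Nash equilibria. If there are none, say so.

(Center, Far-L): Shop 2 can switch to Left (11 → 13). Not NE.
(Center, Left): Shop 1 gets 19, best alternative 9; Shop 2 gets 13, best alternative 11. No profitable deviation — NE.
(Center, Center): Shop 1 can switch to Right (6 → 7). Not NE.
(Right, Far-L): Shop 1 can switch to Center (3 → 17). Not NE.
(Right, Left): Shop 1 can switch to Center (9 → 19). Not NE.
(Right, Center): Shop 2 can switch to Far-L (6 → 10). Not NE.

The unique pure-strategy Nash equilibrium is (Center, Left).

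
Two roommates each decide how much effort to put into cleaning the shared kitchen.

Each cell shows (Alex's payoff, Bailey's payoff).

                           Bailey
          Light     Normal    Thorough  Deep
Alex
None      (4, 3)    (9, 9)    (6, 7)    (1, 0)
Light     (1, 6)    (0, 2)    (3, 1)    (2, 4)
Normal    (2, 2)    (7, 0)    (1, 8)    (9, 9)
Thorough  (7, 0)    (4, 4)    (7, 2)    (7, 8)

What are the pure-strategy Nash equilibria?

(None, Normal); (Normal, Deep)

(None, Light): Alex can switch to Thorough (4 → 7). Not NE.
(None, Normal): Alex gets 9, best alternative 7; Bailey gets 9, best alternative 7. No profitable deviation — NE.
(None, Thorough): Alex can switch to Thorough (6 → 7). Not NE.
(None, Deep): Alex can switch to Light (1 → 2). Not NE.
(Light, Light): Alex can switch to None (1 → 4). Not NE.
(Light, Normal): Alex can switch to None (0 → 9). Not NE.
(Light, Thorough): Alex can switch to None (3 → 6). Not NE.
(Light, Deep): Alex can switch to Normal (2 → 9). Not NE.
(Normal, Light): Alex can switch to None (2 → 4). Not NE.
(Normal, Deep): Alex gets 9, best alternative 7; Bailey gets 9, best alternative 8. No profitable deviation — NE.
(The remaining 6 profiles each have a profitable deviation by the same check.)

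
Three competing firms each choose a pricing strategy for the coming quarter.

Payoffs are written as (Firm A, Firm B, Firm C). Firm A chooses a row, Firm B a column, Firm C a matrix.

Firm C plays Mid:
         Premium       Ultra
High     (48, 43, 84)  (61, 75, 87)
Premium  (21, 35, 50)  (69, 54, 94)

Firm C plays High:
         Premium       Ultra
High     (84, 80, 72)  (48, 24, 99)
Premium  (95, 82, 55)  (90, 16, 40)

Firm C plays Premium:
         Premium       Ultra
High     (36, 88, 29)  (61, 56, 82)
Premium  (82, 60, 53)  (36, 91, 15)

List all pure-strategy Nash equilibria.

Pure-strategy Nash equilibria: (Premium, Premium, High) and (Premium, Ultra, Mid)

Firm A against (Premium, Mid): payoffs 48, 21 → best response High.
Firm A against (Premium, High): payoffs 84, 95 → best response Premium.
Firm A against (Premium, Premium): payoffs 36, 82 → best response Premium.
Firm A against (Ultra, Mid): payoffs 61, 69 → best response Premium.
Firm A against (Ultra, High): payoffs 48, 90 → best response Premium.
Firm A against (Ultra, Premium): payoffs 61, 36 → best response High.
Firm B against (High, Mid): payoffs 43, 75 → best response Ultra.
Firm B against (High, High): payoffs 80, 24 → best response Premium.
Firm B against (High, Premium): payoffs 88, 56 → best response Premium.
Firm B against (Premium, Mid): payoffs 35, 54 → best response Ultra.
Firm B against (Premium, High): payoffs 82, 16 → best response Premium.
Firm B against (Premium, Premium): payoffs 60, 91 → best response Ultra.
Firm C against (High, Premium): payoffs 84, 72, 29 → best response Mid.
Firm C against (High, Ultra): payoffs 87, 99, 82 → best response High.
Firm C against (Premium, Premium): payoffs 50, 55, 53 → best response High.
Firm C against (Premium, Ultra): payoffs 94, 40, 15 → best response Mid.
Mutual best responses: (Premium, Premium, High); (Premium, Ultra, Mid).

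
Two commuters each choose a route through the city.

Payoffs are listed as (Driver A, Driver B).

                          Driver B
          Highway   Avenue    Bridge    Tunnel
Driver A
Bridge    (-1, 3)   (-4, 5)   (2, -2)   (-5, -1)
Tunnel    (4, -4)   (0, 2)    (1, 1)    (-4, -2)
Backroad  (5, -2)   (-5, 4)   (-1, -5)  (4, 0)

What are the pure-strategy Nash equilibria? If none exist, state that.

The unique pure-strategy Nash equilibrium is (Tunnel, Avenue).

(Bridge, Highway): Driver A can switch to Tunnel (-1 → 4). Not NE.
(Bridge, Avenue): Driver A can switch to Tunnel (-4 → 0). Not NE.
(Bridge, Bridge): Driver B can switch to Highway (-2 → 3). Not NE.
(Bridge, Tunnel): Driver A can switch to Tunnel (-5 → -4). Not NE.
(Tunnel, Highway): Driver A can switch to Backroad (4 → 5). Not NE.
(Tunnel, Avenue): Driver A gets 0, best alternative -4; Driver B gets 2, best alternative 1. No profitable deviation — NE.
(Tunnel, Bridge): Driver A can switch to Bridge (1 → 2). Not NE.
(The remaining 5 profiles each have a profitable deviation by the same check.)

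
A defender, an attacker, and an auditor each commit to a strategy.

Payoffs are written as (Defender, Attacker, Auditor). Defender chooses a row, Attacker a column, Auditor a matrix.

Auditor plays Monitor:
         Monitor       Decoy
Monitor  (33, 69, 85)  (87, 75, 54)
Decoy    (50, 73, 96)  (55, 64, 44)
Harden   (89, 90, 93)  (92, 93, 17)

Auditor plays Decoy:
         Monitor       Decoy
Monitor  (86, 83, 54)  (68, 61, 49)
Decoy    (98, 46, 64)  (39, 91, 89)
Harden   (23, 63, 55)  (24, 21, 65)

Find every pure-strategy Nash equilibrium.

(Monitor, Monitor, Monitor): Defender can switch to Decoy (33 → 50). Not NE.
(Monitor, Monitor, Decoy): Defender can switch to Decoy (86 → 98). Not NE.
(Monitor, Decoy, Monitor): Defender can switch to Harden (87 → 92). Not NE.
(Monitor, Decoy, Decoy): Attacker can switch to Monitor (61 → 83). Not NE.
(Decoy, Monitor, Monitor): Defender can switch to Harden (50 → 89). Not NE.
(Decoy, Monitor, Decoy): Attacker can switch to Decoy (46 → 91). Not NE.
(Decoy, Decoy, Monitor): Defender can switch to Monitor (55 → 87). Not NE.
(Decoy, Decoy, Decoy): Defender can switch to Monitor (39 → 68). Not NE.
(Harden, Monitor, Monitor): Attacker can switch to Decoy (90 → 93). Not NE.
(Harden, Monitor, Decoy): Defender can switch to Monitor (23 → 86). Not NE.
(The remaining 2 profiles each have a profitable deviation by the same check.)

No pure-strategy Nash equilibrium.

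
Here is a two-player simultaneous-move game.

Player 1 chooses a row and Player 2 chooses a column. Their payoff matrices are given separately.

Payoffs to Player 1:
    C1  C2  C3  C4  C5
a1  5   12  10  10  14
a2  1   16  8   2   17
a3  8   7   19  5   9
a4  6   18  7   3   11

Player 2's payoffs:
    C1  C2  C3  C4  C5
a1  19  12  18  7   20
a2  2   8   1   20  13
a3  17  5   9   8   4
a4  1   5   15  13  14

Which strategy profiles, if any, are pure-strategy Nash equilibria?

Player 1 against C1: payoffs 5, 1, 8, 6 → best response a3.
Player 1 against C2: payoffs 12, 16, 7, 18 → best response a4.
Player 1 against C3: payoffs 10, 8, 19, 7 → best response a3.
Player 1 against C4: payoffs 10, 2, 5, 3 → best response a1.
Player 1 against C5: payoffs 14, 17, 9, 11 → best response a2.
Player 2 against a1: payoffs 19, 12, 18, 7, 20 → best response C5.
Player 2 against a2: payoffs 2, 8, 1, 20, 13 → best response C4.
Player 2 against a3: payoffs 17, 5, 9, 8, 4 → best response C1.
Player 2 against a4: payoffs 1, 5, 15, 13, 14 → best response C3.
Mutual best responses: (a3, C1).

The unique pure-strategy Nash equilibrium is (a3, C1).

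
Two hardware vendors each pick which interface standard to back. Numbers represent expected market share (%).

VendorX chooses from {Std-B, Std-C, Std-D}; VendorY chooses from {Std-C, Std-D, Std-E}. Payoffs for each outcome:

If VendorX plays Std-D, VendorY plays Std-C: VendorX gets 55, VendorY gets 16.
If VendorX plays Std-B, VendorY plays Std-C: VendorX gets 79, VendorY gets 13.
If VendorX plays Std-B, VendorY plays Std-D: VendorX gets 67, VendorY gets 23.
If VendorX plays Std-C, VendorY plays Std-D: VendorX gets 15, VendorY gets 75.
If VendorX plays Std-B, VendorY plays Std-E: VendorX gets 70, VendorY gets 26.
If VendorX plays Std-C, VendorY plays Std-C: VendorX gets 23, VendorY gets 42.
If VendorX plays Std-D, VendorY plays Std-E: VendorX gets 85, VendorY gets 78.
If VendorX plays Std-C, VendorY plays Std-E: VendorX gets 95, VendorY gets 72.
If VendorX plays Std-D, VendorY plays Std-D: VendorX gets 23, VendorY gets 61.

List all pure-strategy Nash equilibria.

For each player, find the best response to each opponent profile; mutual best responses are the pure NE.
VendorX against Std-C: payoffs 79, 23, 55 → best response Std-B.
VendorX against Std-D: payoffs 67, 15, 23 → best response Std-B.
VendorX against Std-E: payoffs 70, 95, 85 → best response Std-C.
VendorY against Std-B: payoffs 13, 23, 26 → best response Std-E.
VendorY against Std-C: payoffs 42, 75, 72 → best response Std-D.
VendorY against Std-D: payoffs 16, 61, 78 → best response Std-E.
No profile is a mutual best response for all players.

none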